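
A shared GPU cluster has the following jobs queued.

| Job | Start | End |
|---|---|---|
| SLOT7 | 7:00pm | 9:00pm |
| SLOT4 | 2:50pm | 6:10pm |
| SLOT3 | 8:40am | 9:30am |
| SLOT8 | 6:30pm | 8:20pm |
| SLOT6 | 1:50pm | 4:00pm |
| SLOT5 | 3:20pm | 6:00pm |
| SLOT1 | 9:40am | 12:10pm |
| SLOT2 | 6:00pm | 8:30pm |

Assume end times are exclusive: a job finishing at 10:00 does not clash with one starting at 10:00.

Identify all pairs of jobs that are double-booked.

Check each pair: they overlap iff neither finishes before the other starts.
Sorted by start: SLOT3, SLOT1, SLOT6, SLOT4, SLOT5, SLOT2, SLOT8, SLOT7.
SLOT1 starts after SLOT3 ends, so nothing later overlaps SLOT3 either.
SLOT6 starts after SLOT1 ends, so nothing later overlaps SLOT1 either.
SLOT4 starts before SLOT6 ends → SLOT6 and SLOT4 overlap.
SLOT5 starts before SLOT6 ends → SLOT6 and SLOT5 overlap.
SLOT2 starts after SLOT6 ends, so nothing later overlaps SLOT6 either.
SLOT5 starts before SLOT4 ends → SLOT4 and SLOT5 overlap.
SLOT2 starts before SLOT4 ends → SLOT4 and SLOT2 overlap.
SLOT8 starts after SLOT4 ends, so nothing later overlaps SLOT4 either.
SLOT2 starts exactly when SLOT5 ends (back-to-back, no overlap), so nothing later overlaps SLOT5 either.
SLOT8 starts before SLOT2 ends → SLOT2 and SLOT8 overlap.
SLOT7 starts before SLOT2 ends → SLOT2 and SLOT7 overlap.
SLOT7 starts before SLOT8 ends → SLOT8 and SLOT7 overlap.

SLOT2 & SLOT4, SLOT2 & SLOT7, SLOT2 & SLOT8, SLOT4 & SLOT5, SLOT4 & SLOT6, SLOT5 & SLOT6, SLOT7 & SLOT8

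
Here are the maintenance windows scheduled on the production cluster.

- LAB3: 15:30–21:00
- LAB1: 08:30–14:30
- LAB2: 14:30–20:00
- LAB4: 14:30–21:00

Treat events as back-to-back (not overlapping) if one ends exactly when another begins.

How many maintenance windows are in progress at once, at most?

3

Walk through starts and ends in time order (an end at T is processed before a start at T):
08:30 start LAB1 → 1
14:30 end LAB1 → 0
14:30 start LAB2 → 1
14:30 start LAB4 → 2
15:30 start LAB3 → 3
20:00 end LAB2 → 2
21:00 end LAB3 → 1
21:00 end LAB4 → 0
Peak is 3, at 15:30 (LAB2, LAB3, LAB4).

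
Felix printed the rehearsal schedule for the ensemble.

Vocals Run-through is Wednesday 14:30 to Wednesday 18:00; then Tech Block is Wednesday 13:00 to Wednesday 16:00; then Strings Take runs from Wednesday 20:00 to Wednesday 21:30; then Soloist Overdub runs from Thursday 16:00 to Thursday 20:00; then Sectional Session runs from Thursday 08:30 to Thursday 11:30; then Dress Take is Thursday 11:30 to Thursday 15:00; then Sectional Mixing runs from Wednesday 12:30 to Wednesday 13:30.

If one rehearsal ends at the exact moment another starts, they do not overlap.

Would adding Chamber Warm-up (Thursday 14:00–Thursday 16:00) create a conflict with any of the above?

Yes — it overlaps Dress Take

Sectional Mixing: ends Wednesday 13:30 at or before Chamber Warm-up starts Thursday 14:00 → clear.
Tech Block: ends Wednesday 16:00 at or before Chamber Warm-up starts Thursday 14:00 → clear.
Vocals Run-through: ends Wednesday 18:00 at or before Chamber Warm-up starts Thursday 14:00 → clear.
Strings Take: ends Wednesday 21:30 at or before Chamber Warm-up starts Thursday 14:00 → clear.
Sectional Session: ends Thursday 11:30 at or before Chamber Warm-up starts Thursday 14:00 → clear.
Dress Take: starts Thursday 11:30 before Chamber Warm-up ends Thursday 16:00, and ends Thursday 15:00 after Chamber Warm-up starts Thursday 14:00 → overlap.
Soloist Overdub: starts Thursday 16:00 at or after Chamber Warm-up ends Thursday 16:00 → clear.
Chamber Warm-up overlaps Dress Take.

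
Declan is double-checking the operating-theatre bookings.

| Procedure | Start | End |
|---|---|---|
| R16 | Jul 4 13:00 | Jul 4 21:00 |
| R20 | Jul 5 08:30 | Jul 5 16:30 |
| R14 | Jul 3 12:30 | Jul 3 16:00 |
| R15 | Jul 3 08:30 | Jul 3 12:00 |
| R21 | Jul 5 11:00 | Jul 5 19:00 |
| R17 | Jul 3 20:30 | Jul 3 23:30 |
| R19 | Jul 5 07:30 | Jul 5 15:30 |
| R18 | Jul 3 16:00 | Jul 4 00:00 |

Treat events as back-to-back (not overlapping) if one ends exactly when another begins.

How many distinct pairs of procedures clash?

Sorted by start: R15, R14, R18, R17, R16, R19, R20, R21.
R14 starts after R15 ends — done with R15.
R18 starts exactly when R14 ends (back-to-back, no overlap) — done with R14.
R17 starts before R18 ends → R18 and R17 overlap.
R16 starts after R18 ends — done with R18.
R16 starts after R17 ends — done with R17.
R19 starts after R16 ends — done with R16.
R20 starts before R19 ends → R19 and R20 overlap.
R21 starts before R19 ends → R19 and R21 overlap.
R21 starts before R20 ends → R20 and R21 overlap.
Overlapping pairs: R17 & R18, R19 & R20, R19 & R21, R20 & R21 — 4 in total.

4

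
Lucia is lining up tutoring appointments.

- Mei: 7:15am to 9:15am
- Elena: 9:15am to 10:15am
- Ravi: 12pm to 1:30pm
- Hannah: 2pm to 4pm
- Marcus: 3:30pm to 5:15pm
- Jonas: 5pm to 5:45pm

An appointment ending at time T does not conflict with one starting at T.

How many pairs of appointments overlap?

Check each pair: they overlap iff neither finishes before the other starts.
Sorted by start: Mei, Elena, Ravi, Hannah, Marcus, Jonas.
Elena starts exactly when Mei ends (back-to-back, no overlap); Mei is clear from here.
Ravi starts after Elena ends; Elena is clear from here.
Hannah starts after Ravi ends; Ravi is clear from here.
Marcus starts before Hannah ends → Hannah and Marcus overlap.
Jonas starts after Hannah ends.
Jonas starts before Marcus ends → Marcus and Jonas overlap.
Overlapping pairs: Hannah & Marcus, Jonas & Marcus — 2 in total.

2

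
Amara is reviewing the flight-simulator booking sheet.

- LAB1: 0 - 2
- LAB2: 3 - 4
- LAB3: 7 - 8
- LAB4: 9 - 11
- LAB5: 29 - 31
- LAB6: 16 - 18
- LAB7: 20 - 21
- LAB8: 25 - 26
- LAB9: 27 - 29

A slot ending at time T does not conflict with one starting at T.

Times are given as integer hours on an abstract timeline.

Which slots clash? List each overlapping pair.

no conflicts

Sorted by start: LAB1, LAB2, LAB3, LAB4, LAB6, LAB7, LAB8, LAB9, LAB5.
LAB2 starts after LAB1 ends; LAB1 is clear from here.
LAB3 starts after LAB2 ends; LAB2 is clear from here.
LAB4 starts after LAB3 ends; LAB3 is clear from here.
LAB6 starts after LAB4 ends; LAB4 is clear from here.
LAB7 starts after LAB6 ends; LAB6 is clear from here.
LAB8 starts after LAB7 ends; LAB7 is clear from here.
LAB9 starts after LAB8 ends; LAB8 is clear from here.
LAB5 starts exactly when LAB9 ends (back-to-back, no overlap).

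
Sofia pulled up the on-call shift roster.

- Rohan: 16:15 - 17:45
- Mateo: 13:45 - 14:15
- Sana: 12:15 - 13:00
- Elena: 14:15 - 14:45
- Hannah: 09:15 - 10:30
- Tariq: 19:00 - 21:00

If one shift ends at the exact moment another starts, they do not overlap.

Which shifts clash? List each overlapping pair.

Two intervals overlap when each starts before the other ends.
Sorted by start: Hannah, Sana, Mateo, Elena, Rohan, Tariq.
Sana starts after Hannah ends — done with Hannah.
Mateo starts after Sana ends — done with Sana.
Elena starts exactly when Mateo ends (back-to-back, no overlap) — done with Mateo.
Rohan starts after Elena ends — done with Elena.
Tariq starts after Rohan ends.

no conflicts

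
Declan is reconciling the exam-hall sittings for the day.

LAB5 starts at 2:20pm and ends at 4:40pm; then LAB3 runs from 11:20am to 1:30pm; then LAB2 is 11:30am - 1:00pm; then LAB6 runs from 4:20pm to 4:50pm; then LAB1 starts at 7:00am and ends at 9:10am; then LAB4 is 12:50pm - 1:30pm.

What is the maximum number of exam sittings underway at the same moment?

Sweep the timeline, counting +1 at each start and −1 at each end (ends before starts at a tie):
7:00am start LAB1 → 1
9:10am end LAB1 → 0
11:20am start LAB3 → 1
11:30am start LAB2 → 2
12:50pm start LAB4 → 3
1:00pm end LAB2 → 2
1:30pm end LAB3 → 1
1:30pm end LAB4 → 0
2:20pm start LAB5 → 1
4:20pm start LAB6 → 2
4:40pm end LAB5 → 1
4:50pm end LAB6 → 0
Peak is 3, at 12:50pm (LAB2, LAB3, LAB4).

3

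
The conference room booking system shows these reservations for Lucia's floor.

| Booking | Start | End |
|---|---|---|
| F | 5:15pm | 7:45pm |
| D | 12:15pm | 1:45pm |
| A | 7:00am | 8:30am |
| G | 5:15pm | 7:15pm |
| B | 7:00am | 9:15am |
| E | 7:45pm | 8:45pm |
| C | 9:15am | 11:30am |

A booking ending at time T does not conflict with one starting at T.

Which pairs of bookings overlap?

A & B, F & G

Sorted by start: A, B, C, D, F, G, E.
B starts before A ends → A and B overlap.
C starts after A ends — done with A.
C starts exactly when B ends (back-to-back, no overlap) — done with B.
D starts after C ends — done with C.
F starts after D ends — done with D.
G starts before F ends → F and G overlap.
E starts exactly when F ends (back-to-back, no overlap).
E starts after G ends.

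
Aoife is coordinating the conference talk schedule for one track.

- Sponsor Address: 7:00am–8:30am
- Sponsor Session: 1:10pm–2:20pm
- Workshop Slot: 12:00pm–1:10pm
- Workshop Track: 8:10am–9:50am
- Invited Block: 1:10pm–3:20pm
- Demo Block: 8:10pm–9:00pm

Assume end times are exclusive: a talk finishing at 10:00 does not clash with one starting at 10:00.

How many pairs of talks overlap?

2

Sorted by start: Sponsor Address, Workshop Track, Workshop Slot, Sponsor Session, Invited Block, Demo Block.
Workshop Track starts before Sponsor Address ends → Sponsor Address and Workshop Track overlap.
Workshop Slot starts after Sponsor Address ends — done with Sponsor Address.
Workshop Slot starts after Workshop Track ends — done with Workshop Track.
Sponsor Session starts exactly when Workshop Slot ends (back-to-back, no overlap) — done with Workshop Slot.
Invited Block starts before Sponsor Session ends → Sponsor Session and Invited Block overlap.
Demo Block starts after Sponsor Session ends.
Demo Block starts after Invited Block ends.
Overlapping pairs: Invited Block & Sponsor Session, Sponsor Address & Workshop Track — 2 in total.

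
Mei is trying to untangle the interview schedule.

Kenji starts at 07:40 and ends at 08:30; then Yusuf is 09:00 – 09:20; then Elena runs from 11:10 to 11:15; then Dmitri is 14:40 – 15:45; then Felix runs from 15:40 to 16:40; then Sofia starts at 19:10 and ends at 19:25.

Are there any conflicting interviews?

Yes

Check each pair: they overlap iff neither finishes before the other starts.
Sorted by start: Kenji, Yusuf, Elena, Dmitri, Felix, Sofia.
Yusuf starts after Kenji ends; Kenji is clear from here.
Elena starts after Yusuf ends; Yusuf is clear from here.
Dmitri starts after Elena ends; Elena is clear from here.
Felix starts before Dmitri ends → Dmitri and Felix overlap.
That's a conflict, so the schedule is not conflict-free.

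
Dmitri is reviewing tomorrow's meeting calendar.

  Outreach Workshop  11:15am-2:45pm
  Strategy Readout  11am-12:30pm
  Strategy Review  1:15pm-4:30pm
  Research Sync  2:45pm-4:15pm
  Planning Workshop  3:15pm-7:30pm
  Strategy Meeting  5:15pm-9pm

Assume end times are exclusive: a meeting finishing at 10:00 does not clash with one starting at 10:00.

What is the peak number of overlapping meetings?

Sort all start/end points and keep a running count:
11am start Strategy Readout → 1
11:15am start Outreach Workshop → 2
12:30pm end Strategy Readout → 1
1:15pm start Strategy Review → 2
2:45pm end Outreach Workshop → 1
2:45pm start Research Sync → 2
3:15pm start Planning Workshop → 3
4:15pm end Research Sync → 2
4:30pm end Strategy Review → 1
5:15pm start Strategy Meeting → 2
7:30pm end Planning Workshop → 1
9pm end Strategy Meeting → 0
Peak is 3, at 3:15pm (Planning Workshop, Research Sync, Strategy Review).

3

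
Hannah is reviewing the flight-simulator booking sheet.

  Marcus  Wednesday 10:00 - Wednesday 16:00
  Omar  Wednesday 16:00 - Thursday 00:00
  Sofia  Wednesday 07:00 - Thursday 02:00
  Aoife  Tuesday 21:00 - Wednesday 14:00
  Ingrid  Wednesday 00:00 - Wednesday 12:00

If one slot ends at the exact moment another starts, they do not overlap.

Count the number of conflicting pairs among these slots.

Sorted by start: Aoife, Ingrid, Sofia, Marcus, Omar.
Ingrid starts before Aoife ends → Aoife and Ingrid overlap.
Sofia starts before Aoife ends → Aoife and Sofia overlap.
Marcus starts before Aoife ends → Aoife and Marcus overlap.
Omar starts after Aoife ends.
Sofia starts before Ingrid ends → Ingrid and Sofia overlap.
Marcus starts before Ingrid ends → Ingrid and Marcus overlap.
Omar starts after Ingrid ends.
Marcus starts before Sofia ends → Sofia and Marcus overlap.
Omar starts before Sofia ends → Sofia and Omar overlap.
Omar starts exactly when Marcus ends (back-to-back, no overlap).
Overlapping pairs: Aoife & Ingrid, Aoife & Marcus, Aoife & Sofia, Ingrid & Marcus, Ingrid & Sofia, Marcus & Sofia, Omar & Sofia — 7 in total.

7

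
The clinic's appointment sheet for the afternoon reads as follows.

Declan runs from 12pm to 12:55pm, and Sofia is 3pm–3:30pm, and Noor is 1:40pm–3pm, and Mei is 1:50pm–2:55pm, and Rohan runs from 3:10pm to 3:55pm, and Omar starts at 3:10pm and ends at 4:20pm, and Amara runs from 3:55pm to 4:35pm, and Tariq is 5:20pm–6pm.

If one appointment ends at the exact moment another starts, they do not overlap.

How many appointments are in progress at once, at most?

Sort all start/end points and keep a running count:
12pm start Declan → 1
12:55pm end Declan → 0
1:40pm start Noor → 1
1:50pm start Mei → 2
2:55pm end Mei → 1
3pm end Noor → 0
3pm start Sofia → 1
3:10pm start Omar → 2
3:10pm start Rohan → 3
3:30pm end Sofia → 2
3:55pm end Rohan → 1
3:55pm start Amara → 2
4:20pm end Omar → 1
4:35pm end Amara → 0
5:20pm start Tariq → 1
6pm end Tariq → 0
Peak is 3, at 3:10pm (Omar, Rohan, Sofia).

3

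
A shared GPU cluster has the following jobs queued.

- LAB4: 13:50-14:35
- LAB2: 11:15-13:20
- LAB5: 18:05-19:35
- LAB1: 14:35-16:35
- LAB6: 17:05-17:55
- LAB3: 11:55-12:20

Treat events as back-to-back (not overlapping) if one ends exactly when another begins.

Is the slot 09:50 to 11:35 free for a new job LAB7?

No — it overlaps LAB2

LAB2: starts 11:15 before LAB7 ends 11:35, and ends 13:20 after LAB7 starts 09:50 → overlap.
LAB3: starts 11:55 at or after LAB7 ends 11:35 → clear.
LAB4: starts 13:50 at or after LAB7 ends 11:35 → clear.
LAB1: starts 14:35 at or after LAB7 ends 11:35 → clear.
LAB6: starts 17:05 at or after LAB7 ends 11:35 → clear.
LAB5: starts 18:05 at or after LAB7 ends 11:35 → clear.
LAB7 overlaps LAB2.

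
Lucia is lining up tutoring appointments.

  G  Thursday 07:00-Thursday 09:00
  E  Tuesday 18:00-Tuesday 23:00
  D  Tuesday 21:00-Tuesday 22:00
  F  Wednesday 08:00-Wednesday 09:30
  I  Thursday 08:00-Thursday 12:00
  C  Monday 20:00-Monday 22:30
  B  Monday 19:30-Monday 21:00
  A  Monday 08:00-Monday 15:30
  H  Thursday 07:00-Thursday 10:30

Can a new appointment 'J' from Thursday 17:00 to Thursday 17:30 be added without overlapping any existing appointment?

A: ends Monday 15:30 at or before J starts Thursday 17:00 → clear.
B: ends Monday 21:00 at or before J starts Thursday 17:00 → clear.
C: ends Monday 22:30 at or before J starts Thursday 17:00 → clear.
E: ends Tuesday 23:00 at or before J starts Thursday 17:00 → clear.
D: ends Tuesday 22:00 at or before J starts Thursday 17:00 → clear.
F: ends Wednesday 09:30 at or before J starts Thursday 17:00 → clear.
G: ends Thursday 09:00 at or before J starts Thursday 17:00 → clear.
H: ends Thursday 10:30 at or before J starts Thursday 17:00 → clear.
I: ends Thursday 12:00 at or before J starts Thursday 17:00 → clear.

Yes — the slot is free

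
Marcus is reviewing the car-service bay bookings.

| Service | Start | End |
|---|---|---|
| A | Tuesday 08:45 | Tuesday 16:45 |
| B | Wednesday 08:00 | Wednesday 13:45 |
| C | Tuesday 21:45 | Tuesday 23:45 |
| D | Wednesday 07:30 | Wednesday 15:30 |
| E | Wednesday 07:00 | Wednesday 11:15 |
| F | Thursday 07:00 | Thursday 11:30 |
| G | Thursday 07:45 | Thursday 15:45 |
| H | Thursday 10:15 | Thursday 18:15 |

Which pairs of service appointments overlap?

Sorted by start: A, C, E, D, B, F, G, H.
C starts after A ends — done with A.
E starts after C ends — done with C.
D starts before E ends → E and D overlap.
B starts before E ends → E and B overlap.
F starts after E ends — done with E.
B starts before D ends → D and B overlap.
F starts after D ends — done with D.
F starts after B ends — done with B.
G starts before F ends → F and G overlap.
H starts before F ends → F and H overlap.
H starts before G ends → G and H overlap.

B & D, B & E, D & E, F & G, F & H, G & H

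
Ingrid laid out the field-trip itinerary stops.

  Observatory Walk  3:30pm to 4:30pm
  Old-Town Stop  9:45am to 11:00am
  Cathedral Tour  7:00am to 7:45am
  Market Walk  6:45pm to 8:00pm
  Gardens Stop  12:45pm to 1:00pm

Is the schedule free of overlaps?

Sorted by start: Cathedral Tour, Old-Town Stop, Gardens Stop, Observatory Walk, Market Walk.
Old-Town Stop starts after Cathedral Tour ends — done with Cathedral Tour.
Gardens Stop starts after Old-Town Stop ends — done with Old-Town Stop.
Observatory Walk starts after Gardens Stop ends — done with Gardens Stop.
Market Walk starts after Observatory Walk ends.
Every pair is clear; the schedule has no overlaps.

Yes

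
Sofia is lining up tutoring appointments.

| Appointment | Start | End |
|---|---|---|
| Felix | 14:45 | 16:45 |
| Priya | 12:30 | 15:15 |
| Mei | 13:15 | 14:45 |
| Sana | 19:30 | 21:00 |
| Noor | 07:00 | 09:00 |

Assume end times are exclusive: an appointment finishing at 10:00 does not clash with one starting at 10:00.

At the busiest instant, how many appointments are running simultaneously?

Sweep the timeline, counting +1 at each start and −1 at each end (ends before starts at a tie):
07:00 start Noor → 1
09:00 end Noor → 0
12:30 start Priya → 1
13:15 start Mei → 2
14:45 end Mei → 1
14:45 start Felix → 2
15:15 end Priya → 1
16:45 end Felix → 0
19:30 start Sana → 1
21:00 end Sana → 0
Peak is 2, at 13:15 (Mei, Priya).

2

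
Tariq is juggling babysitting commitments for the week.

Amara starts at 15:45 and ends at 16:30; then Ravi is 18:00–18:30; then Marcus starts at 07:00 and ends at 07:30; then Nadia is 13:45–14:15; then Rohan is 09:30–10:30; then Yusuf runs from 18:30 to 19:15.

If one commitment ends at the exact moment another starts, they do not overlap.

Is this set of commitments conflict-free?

Yes

Sorted by start: Marcus, Rohan, Nadia, Amara, Ravi, Yusuf.
Rohan starts after Marcus ends — done with Marcus.
Nadia starts after Rohan ends — done with Rohan.
Amara starts after Nadia ends — done with Nadia.
Ravi starts after Amara ends — done with Amara.
Yusuf starts exactly when Ravi ends (back-to-back, no overlap).
Every pair is clear; the schedule has no overlaps.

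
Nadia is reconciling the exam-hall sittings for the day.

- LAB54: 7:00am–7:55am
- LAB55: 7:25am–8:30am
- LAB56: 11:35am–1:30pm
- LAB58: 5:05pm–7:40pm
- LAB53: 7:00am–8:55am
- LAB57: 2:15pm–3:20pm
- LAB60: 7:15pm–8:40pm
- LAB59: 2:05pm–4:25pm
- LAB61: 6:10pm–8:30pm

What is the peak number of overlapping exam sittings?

3

Sweep the timeline, counting +1 at each start and −1 at each end (ends before starts at a tie):
7:00am start LAB53 → 1
7:00am start LAB54 → 2
7:25am start LAB55 → 3
7:55am end LAB54 → 2
8:30am end LAB55 → 1
8:55am end LAB53 → 0
11:35am start LAB56 → 1
1:30pm end LAB56 → 0
2:05pm start LAB59 → 1
2:15pm start LAB57 → 2
3:20pm end LAB57 → 1
4:25pm end LAB59 → 0
5:05pm start LAB58 → 1
6:10pm start LAB61 → 2
7:15pm start LAB60 → 3
7:40pm end LAB58 → 2
8:30pm end LAB61 → 1
8:40pm end LAB60 → 0
Peak is 3, at 7:25am (LAB53, LAB54, LAB55).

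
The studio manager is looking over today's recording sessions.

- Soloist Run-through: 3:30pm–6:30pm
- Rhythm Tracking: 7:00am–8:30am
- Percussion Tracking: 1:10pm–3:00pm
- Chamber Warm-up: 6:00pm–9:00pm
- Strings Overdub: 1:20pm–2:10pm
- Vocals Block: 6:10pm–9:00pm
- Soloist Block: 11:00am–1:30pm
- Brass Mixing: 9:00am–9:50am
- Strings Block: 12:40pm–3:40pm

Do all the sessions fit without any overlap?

No

Sorted by start: Rhythm Tracking, Brass Mixing, Soloist Block, Strings Block, Percussion Tracking, Strings Overdub, Soloist Run-through, Chamber Warm-up, Vocals Block.
Brass Mixing starts after Rhythm Tracking ends, so nothing later overlaps Rhythm Tracking either.
Soloist Block starts after Brass Mixing ends, so nothing later overlaps Brass Mixing either.
Strings Block starts before Soloist Block ends → Soloist Block and Strings Block overlap.
That's a conflict, so the schedule is not conflict-free.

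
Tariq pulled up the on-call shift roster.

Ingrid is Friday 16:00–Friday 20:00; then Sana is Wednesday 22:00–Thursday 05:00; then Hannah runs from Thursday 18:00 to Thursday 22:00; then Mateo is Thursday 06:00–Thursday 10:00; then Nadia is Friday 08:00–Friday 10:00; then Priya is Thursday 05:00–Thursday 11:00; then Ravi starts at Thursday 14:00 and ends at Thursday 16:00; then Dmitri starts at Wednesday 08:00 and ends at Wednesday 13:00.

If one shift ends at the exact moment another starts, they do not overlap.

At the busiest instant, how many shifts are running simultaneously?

Sort all start/end points and keep a running count:
Wednesday 08:00 start Dmitri → 1
Wednesday 13:00 end Dmitri → 0
Wednesday 22:00 start Sana → 1
Thursday 05:00 end Sana → 0
Thursday 05:00 start Priya → 1
Thursday 06:00 start Mateo → 2
Thursday 10:00 end Mateo → 1
Thursday 11:00 end Priya → 0
Thursday 14:00 start Ravi → 1
Thursday 16:00 end Ravi → 0
Thursday 18:00 start Hannah → 1
Thursday 22:00 end Hannah → 0
Friday 08:00 start Nadia → 1
Friday 10:00 end Nadia → 0
Friday 16:00 start Ingrid → 1
Friday 20:00 end Ingrid → 0
Peak is 2, at Thursday 06:00 (Mateo, Priya).

2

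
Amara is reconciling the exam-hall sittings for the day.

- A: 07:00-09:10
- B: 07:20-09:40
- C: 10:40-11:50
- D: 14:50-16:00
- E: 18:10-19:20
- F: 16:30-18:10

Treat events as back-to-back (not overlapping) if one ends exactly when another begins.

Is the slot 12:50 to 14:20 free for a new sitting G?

Yes — the slot is free

A: ends 09:10 at or before G starts 12:50 → clear.
B: ends 09:40 at or before G starts 12:50 → clear.
C: ends 11:50 at or before G starts 12:50 → clear.
D: starts 14:50 at or after G ends 14:20 → clear.
F: starts 16:30 at or after G ends 14:20 → clear.
E: starts 18:10 at or after G ends 14:20 → clear.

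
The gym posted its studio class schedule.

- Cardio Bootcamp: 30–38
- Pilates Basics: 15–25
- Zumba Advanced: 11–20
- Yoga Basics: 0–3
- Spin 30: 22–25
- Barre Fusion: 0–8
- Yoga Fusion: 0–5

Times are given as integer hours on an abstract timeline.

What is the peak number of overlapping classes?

Sweep the timeline, counting +1 at each start and −1 at each end (ends before starts at a tie):
0 start Barre Fusion → 1
0 start Yoga Basics → 2
0 start Yoga Fusion → 3
3 end Yoga Basics → 2
5 end Yoga Fusion → 1
8 end Barre Fusion → 0
11 start Zumba Advanced → 1
15 start Pilates Basics → 2
20 end Zumba Advanced → 1
22 start Spin 30 → 2
25 end Pilates Basics → 1
25 end Spin 30 → 0
30 start Cardio Bootcamp → 1
38 end Cardio Bootcamp → 0
Peak is 3, at 0 (Barre Fusion, Yoga Basics, Yoga Fusion).

3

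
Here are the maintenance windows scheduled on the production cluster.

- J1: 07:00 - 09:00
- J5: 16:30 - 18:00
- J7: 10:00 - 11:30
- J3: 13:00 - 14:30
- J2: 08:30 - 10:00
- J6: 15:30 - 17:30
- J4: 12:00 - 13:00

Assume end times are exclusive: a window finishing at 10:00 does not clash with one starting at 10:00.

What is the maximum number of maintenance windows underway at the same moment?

Sort all start/end points and keep a running count:
07:00 start J1 → 1
08:30 start J2 → 2
09:00 end J1 → 1
10:00 end J2 → 0
10:00 start J7 → 1
11:30 end J7 → 0
12:00 start J4 → 1
13:00 end J4 → 0
13:00 start J3 → 1
14:30 end J3 → 0
15:30 start J6 → 1
16:30 start J5 → 2
17:30 end J6 → 1
18:00 end J5 → 0
Peak is 2, at 08:30 (J1, J2).

2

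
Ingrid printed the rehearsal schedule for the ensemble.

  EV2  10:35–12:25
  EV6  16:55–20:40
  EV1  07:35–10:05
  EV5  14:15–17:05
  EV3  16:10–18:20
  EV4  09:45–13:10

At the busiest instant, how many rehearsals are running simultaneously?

Sweep the timeline, counting +1 at each start and −1 at each end (ends before starts at a tie):
07:35 start EV1 → 1
09:45 start EV4 → 2
10:05 end EV1 → 1
10:35 start EV2 → 2
12:25 end EV2 → 1
13:10 end EV4 → 0
14:15 start EV5 → 1
16:10 start EV3 → 2
16:55 start EV6 → 3
17:05 end EV5 → 2
18:20 end EV3 → 1
20:40 end EV6 → 0
Peak is 3, at 16:55 (EV3, EV5, EV6).

3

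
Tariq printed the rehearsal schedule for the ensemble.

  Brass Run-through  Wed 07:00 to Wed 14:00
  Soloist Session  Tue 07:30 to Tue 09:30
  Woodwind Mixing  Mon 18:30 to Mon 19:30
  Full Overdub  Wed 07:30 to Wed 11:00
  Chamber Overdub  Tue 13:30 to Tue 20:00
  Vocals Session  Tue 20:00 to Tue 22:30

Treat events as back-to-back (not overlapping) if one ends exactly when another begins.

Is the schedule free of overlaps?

No

Check each pair: they overlap iff neither finishes before the other starts.
Sorted by start: Woodwind Mixing, Soloist Session, Chamber Overdub, Vocals Session, Brass Run-through, Full Overdub.
Soloist Session starts after Woodwind Mixing ends, so nothing later overlaps Woodwind Mixing either.
Chamber Overdub starts after Soloist Session ends, so nothing later overlaps Soloist Session either.
Vocals Session starts exactly when Chamber Overdub ends (back-to-back, no overlap), so nothing later overlaps Chamber Overdub either.
Brass Run-through starts after Vocals Session ends, so nothing later overlaps Vocals Session either.
Full Overdub starts before Brass Run-through ends → Brass Run-through and Full Overdub overlap.
That's a conflict, so the schedule is not conflict-free.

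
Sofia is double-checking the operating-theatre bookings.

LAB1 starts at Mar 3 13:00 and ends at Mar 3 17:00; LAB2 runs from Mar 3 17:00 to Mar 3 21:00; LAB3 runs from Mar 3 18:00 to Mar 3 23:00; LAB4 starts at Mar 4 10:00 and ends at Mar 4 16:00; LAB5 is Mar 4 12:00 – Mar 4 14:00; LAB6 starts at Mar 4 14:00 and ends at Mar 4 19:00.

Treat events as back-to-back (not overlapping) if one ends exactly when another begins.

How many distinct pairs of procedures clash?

3

Two intervals overlap when each starts before the other ends.
Sorted by start: LAB1, LAB2, LAB3, LAB4, LAB5, LAB6.
LAB2 starts exactly when LAB1 ends (back-to-back, no overlap), so LAB1 has no further overlaps.
LAB3 starts before LAB2 ends → LAB2 and LAB3 overlap.
LAB4 starts after LAB2 ends, so LAB2 has no further overlaps.
LAB4 starts after LAB3 ends, so LAB3 has no further overlaps.
LAB5 starts before LAB4 ends → LAB4 and LAB5 overlap.
LAB6 starts before LAB4 ends → LAB4 and LAB6 overlap.
LAB6 starts exactly when LAB5 ends (back-to-back, no overlap).
Overlapping pairs: LAB2 & LAB3, LAB4 & LAB5, LAB4 & LAB6 — 3 in total.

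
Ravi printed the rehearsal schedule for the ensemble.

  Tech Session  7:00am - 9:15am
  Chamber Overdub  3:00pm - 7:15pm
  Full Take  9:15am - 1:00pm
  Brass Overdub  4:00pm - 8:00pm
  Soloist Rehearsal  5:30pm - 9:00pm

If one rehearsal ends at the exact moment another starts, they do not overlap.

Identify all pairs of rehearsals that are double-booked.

Brass Overdub & Chamber Overdub, Brass Overdub & Soloist Rehearsal, Chamber Overdub & Soloist Rehearsal

Sorted by start: Tech Session, Full Take, Chamber Overdub, Brass Overdub, Soloist Rehearsal.
Full Take starts exactly when Tech Session ends (back-to-back, no overlap), so nothing later overlaps Tech Session either.
Chamber Overdub starts after Full Take ends, so nothing later overlaps Full Take either.
Brass Overdub starts before Chamber Overdub ends → Chamber Overdub and Brass Overdub overlap.
Soloist Rehearsal starts before Chamber Overdub ends → Chamber Overdub and Soloist Rehearsal overlap.
Soloist Rehearsal starts before Brass Overdub ends → Brass Overdub and Soloist Rehearsal overlap.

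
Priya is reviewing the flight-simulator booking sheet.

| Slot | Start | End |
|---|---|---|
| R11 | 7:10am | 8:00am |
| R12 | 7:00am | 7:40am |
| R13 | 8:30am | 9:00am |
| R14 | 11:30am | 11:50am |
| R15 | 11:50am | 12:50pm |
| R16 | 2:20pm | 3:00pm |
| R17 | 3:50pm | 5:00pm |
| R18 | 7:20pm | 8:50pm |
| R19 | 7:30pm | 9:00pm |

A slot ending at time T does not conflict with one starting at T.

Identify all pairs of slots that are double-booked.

R11 & R12, R18 & R19

Sorted by start: R12, R11, R13, R14, R15, R16, R17, R18, R19.
R11 starts before R12 ends → R12 and R11 overlap.
R13 starts after R12 ends, so R12 has no further overlaps.
R13 starts after R11 ends, so R11 has no further overlaps.
R14 starts after R13 ends, so R13 has no further overlaps.
R15 starts exactly when R14 ends (back-to-back, no overlap), so R14 has no further overlaps.
R16 starts after R15 ends, so R15 has no further overlaps.
R17 starts after R16 ends, so R16 has no further overlaps.
R18 starts after R17 ends, so R17 has no further overlaps.
R19 starts before R18 ends → R18 and R19 overlap.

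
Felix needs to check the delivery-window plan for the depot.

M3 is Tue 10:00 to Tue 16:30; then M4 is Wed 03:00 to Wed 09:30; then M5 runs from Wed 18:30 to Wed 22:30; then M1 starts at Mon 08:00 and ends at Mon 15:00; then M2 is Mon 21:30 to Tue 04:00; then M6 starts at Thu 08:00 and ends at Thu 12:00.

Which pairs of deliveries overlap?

Sorted by start: M1, M2, M3, M4, M5, M6.
M2 starts after M1 ends; M1 is clear from here.
M3 starts after M2 ends; M2 is clear from here.
M4 starts after M3 ends; M3 is clear from here.
M5 starts after M4 ends; M4 is clear from here.
M6 starts after M5 ends.

no conflicts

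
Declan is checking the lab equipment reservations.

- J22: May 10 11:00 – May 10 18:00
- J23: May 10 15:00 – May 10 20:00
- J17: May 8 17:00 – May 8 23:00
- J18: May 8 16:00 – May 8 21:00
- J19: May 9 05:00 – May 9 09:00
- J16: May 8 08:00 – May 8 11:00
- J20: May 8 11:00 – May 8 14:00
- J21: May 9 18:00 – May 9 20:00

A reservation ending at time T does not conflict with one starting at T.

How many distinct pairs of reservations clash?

2

Two intervals overlap when each starts before the other ends.
Sorted by start: J16, J20, J18, J17, J19, J21, J22, J23.
J20 starts exactly when J16 ends (back-to-back, no overlap), so nothing later overlaps J16 either.
J18 starts after J20 ends, so nothing later overlaps J20 either.
J17 starts before J18 ends → J18 and J17 overlap.
J19 starts after J18 ends, so nothing later overlaps J18 either.
J19 starts after J17 ends, so nothing later overlaps J17 either.
J21 starts after J19 ends, so nothing later overlaps J19 either.
J22 starts after J21 ends, so nothing later overlaps J21 either.
J23 starts before J22 ends → J22 and J23 overlap.
Overlapping pairs: J17 & J18, J22 & J23 — 2 in total.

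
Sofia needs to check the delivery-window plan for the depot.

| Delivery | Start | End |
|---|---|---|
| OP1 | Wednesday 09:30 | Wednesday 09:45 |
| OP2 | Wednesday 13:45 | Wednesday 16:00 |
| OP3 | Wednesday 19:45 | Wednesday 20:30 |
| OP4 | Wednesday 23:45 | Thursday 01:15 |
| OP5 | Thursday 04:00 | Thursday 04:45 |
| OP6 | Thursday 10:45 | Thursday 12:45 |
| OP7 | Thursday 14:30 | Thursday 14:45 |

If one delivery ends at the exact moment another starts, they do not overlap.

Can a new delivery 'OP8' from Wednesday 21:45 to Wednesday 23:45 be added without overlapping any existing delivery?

OP1: ends Wednesday 09:45 at or before OP8 starts Wednesday 21:45 → clear.
OP2: ends Wednesday 16:00 at or before OP8 starts Wednesday 21:45 → clear.
OP3: ends Wednesday 20:30 at or before OP8 starts Wednesday 21:45 → clear.
OP4: starts Wednesday 23:45 at or after OP8 ends Wednesday 23:45 → clear.
OP5: starts Thursday 04:00 at or after OP8 ends Wednesday 23:45 → clear.
OP6: starts Thursday 10:45 at or after OP8 ends Wednesday 23:45 → clear.
OP7: starts Thursday 14:30 at or after OP8 ends Wednesday 23:45 → clear.

Yes — the slot is free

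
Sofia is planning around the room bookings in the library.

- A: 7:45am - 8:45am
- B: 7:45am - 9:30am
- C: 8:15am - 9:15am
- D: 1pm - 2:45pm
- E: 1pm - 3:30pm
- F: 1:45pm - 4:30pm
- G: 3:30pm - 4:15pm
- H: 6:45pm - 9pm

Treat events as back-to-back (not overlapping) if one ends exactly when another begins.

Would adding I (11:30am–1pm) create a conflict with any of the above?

No — it doesn't clash with anything

A: ends 8:45am at or before I starts 11:30am → clear.
B: ends 9:30am at or before I starts 11:30am → clear.
C: ends 9:15am at or before I starts 11:30am → clear.
D: starts 1pm at or after I ends 1pm → clear.
E: starts 1pm at or after I ends 1pm → clear.
F: starts 1:45pm at or after I ends 1pm → clear.
G: starts 3:30pm at or after I ends 1pm → clear.
H: starts 6:45pm at or after I ends 1pm → clear.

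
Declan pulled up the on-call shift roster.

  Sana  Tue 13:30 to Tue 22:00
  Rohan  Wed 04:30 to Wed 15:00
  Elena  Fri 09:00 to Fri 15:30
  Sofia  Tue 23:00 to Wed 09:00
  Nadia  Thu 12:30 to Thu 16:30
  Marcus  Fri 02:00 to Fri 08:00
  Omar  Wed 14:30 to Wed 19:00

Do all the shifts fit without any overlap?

No

Sorted by start: Sana, Sofia, Rohan, Omar, Nadia, Marcus, Elena.
Sofia starts after Sana ends — done with Sana.
Rohan starts before Sofia ends → Sofia and Rohan overlap.
That's a conflict, so the schedule is not conflict-free.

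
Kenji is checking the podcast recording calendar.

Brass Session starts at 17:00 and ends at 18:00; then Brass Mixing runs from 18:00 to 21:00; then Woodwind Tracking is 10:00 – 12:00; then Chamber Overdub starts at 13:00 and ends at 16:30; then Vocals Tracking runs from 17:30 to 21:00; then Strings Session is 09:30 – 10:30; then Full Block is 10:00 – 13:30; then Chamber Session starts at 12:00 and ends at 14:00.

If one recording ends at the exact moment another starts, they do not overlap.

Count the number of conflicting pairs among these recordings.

8

Sorted by start: Strings Session, Woodwind Tracking, Full Block, Chamber Session, Chamber Overdub, Brass Session, Vocals Tracking, Brass Mixing.
Woodwind Tracking starts before Strings Session ends → Strings Session and Woodwind Tracking overlap.
Full Block starts before Strings Session ends → Strings Session and Full Block overlap.
Chamber Session starts after Strings Session ends, so Strings Session has no further overlaps.
Full Block starts before Woodwind Tracking ends → Woodwind Tracking and Full Block overlap.
Chamber Session starts exactly when Woodwind Tracking ends (back-to-back, no overlap), so Woodwind Tracking has no further overlaps.
Chamber Session starts before Full Block ends → Full Block and Chamber Session overlap.
Chamber Overdub starts before Full Block ends → Full Block and Chamber Overdub overlap.
Brass Session starts after Full Block ends, so Full Block has no further overlaps.
Chamber Overdub starts before Chamber Session ends → Chamber Session and Chamber Overdub overlap.
Brass Session starts after Chamber Session ends, so Chamber Session has no further overlaps.
Brass Session starts after Chamber Overdub ends, so Chamber Overdub has no further overlaps.
Vocals Tracking starts before Brass Session ends → Brass Session and Vocals Tracking overlap.
Brass Mixing starts exactly when Brass Session ends (back-to-back, no overlap).
Brass Mixing starts before Vocals Tracking ends → Vocals Tracking and Brass Mixing overlap.
Overlapping pairs: Brass Mixing & Vocals Tracking, Brass Session & Vocals Tracking, Chamber Overdub & Chamber Session, Chamber Overdub & Full Block, Chamber Session & Full Block, Full Block & Strings Session, Full Block & Woodwind Tracking, Strings Session & Woodwind Tracking — 8 in total.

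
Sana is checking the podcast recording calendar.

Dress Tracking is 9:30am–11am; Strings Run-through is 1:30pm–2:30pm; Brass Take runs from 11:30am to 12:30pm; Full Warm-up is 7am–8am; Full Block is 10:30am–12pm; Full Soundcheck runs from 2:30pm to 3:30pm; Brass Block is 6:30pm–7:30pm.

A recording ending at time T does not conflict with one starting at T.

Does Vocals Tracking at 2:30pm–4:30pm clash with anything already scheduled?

Yes — it overlaps Full Soundcheck

Full Warm-up: ends 8am at or before Vocals Tracking starts 2:30pm → clear.
Dress Tracking: ends 11am at or before Vocals Tracking starts 2:30pm → clear.
Full Block: ends 12pm at or before Vocals Tracking starts 2:30pm → clear.
Brass Take: ends 12:30pm at or before Vocals Tracking starts 2:30pm → clear.
Strings Run-through: ends 2:30pm at or before Vocals Tracking starts 2:30pm → clear.
Full Soundcheck: starts 2:30pm before Vocals Tracking ends 4:30pm, and ends 3:30pm after Vocals Tracking starts 2:30pm → overlap.
Brass Block: starts 6:30pm at or after Vocals Tracking ends 4:30pm → clear.
Vocals Tracking overlaps Full Soundcheck.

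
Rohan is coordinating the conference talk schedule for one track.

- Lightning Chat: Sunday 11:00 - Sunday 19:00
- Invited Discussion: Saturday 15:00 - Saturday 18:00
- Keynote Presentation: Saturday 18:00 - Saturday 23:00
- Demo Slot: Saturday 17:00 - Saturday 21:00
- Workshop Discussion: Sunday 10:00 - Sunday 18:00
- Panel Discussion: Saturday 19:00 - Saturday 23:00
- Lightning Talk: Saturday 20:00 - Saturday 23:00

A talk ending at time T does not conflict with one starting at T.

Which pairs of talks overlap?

Demo Slot & Invited Discussion, Demo Slot & Keynote Presentation, Demo Slot & Lightning Talk, Demo Slot & Panel Discussion, Keynote Presentation & Lightning Talk, Keynote Presentation & Panel Discussion, Lightning Chat & Workshop Discussion, Lightning Talk & Panel Discussion

Two intervals overlap when each starts before the other ends.
Sorted by start: Invited Discussion, Demo Slot, Keynote Presentation, Panel Discussion, Lightning Talk, Workshop Discussion, Lightning Chat.
Demo Slot starts before Invited Discussion ends → Invited Discussion and Demo Slot overlap.
Keynote Presentation starts exactly when Invited Discussion ends (back-to-back, no overlap); Invited Discussion is clear from here.
Keynote Presentation starts before Demo Slot ends → Demo Slot and Keynote Presentation overlap.
Panel Discussion starts before Demo Slot ends → Demo Slot and Panel Discussion overlap.
Lightning Talk starts before Demo Slot ends → Demo Slot and Lightning Talk overlap.
Workshop Discussion starts after Demo Slot ends; Demo Slot is clear from here.
Panel Discussion starts before Keynote Presentation ends → Keynote Presentation and Panel Discussion overlap.
Lightning Talk starts before Keynote Presentation ends → Keynote Presentation and Lightning Talk overlap.
Workshop Discussion starts after Keynote Presentation ends; Keynote Presentation is clear from here.
Lightning Talk starts before Panel Discussion ends → Panel Discussion and Lightning Talk overlap.
Workshop Discussion starts after Panel Discussion ends; Panel Discussion is clear from here.
Workshop Discussion starts after Lightning Talk ends; Lightning Talk is clear from here.
Lightning Chat starts before Workshop Discussion ends → Workshop Discussion and Lightning Chat overlap.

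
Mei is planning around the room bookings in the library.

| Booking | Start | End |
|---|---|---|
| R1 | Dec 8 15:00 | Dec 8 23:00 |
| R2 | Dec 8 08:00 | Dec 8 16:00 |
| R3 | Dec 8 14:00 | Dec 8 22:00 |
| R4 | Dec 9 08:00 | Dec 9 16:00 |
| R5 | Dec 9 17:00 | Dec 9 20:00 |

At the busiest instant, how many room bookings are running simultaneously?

3

Sort all start/end points and keep a running count:
Dec 8 08:00 start R2 → 1
Dec 8 14:00 start R3 → 2
Dec 8 15:00 start R1 → 3
Dec 8 16:00 end R2 → 2
Dec 8 22:00 end R3 → 1
Dec 8 23:00 end R1 → 0
Dec 9 08:00 start R4 → 1
Dec 9 16:00 end R4 → 0
Dec 9 17:00 start R5 → 1
Dec 9 20:00 end R5 → 0
Peak is 3, at Dec 8 15:00 (R1, R2, R3).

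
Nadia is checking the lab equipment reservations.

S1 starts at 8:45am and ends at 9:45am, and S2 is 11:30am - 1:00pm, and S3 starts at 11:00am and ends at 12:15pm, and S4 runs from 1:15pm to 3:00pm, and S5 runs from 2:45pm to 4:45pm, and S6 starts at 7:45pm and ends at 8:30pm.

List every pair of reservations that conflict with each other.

S2 & S3, S4 & S5

Check each pair: they overlap iff neither finishes before the other starts.
Sorted by start: S1, S3, S2, S4, S5, S6.
S3 starts after S1 ends, so S1 has no further overlaps.
S2 starts before S3 ends → S3 and S2 overlap.
S4 starts after S3 ends, so S3 has no further overlaps.
S4 starts after S2 ends, so S2 has no further overlaps.
S5 starts before S4 ends → S4 and S5 overlap.
S6 starts after S4 ends.
S6 starts after S5 ends.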